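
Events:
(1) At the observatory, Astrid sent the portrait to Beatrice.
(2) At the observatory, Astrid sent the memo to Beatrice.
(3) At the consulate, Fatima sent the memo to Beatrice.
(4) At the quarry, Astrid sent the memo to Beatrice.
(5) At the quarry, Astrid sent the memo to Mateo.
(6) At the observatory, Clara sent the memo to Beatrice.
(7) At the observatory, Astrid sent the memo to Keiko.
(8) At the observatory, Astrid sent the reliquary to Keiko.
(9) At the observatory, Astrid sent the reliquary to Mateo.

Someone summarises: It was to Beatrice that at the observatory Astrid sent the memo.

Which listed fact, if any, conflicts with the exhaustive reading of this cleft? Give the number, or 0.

The cleft puts "Beatrice" in focus and presupposes the open proposition with agent = Astrid, thing = the memo, setting = at the observatory.
Exhaustivity: Beatrice is the only recipient satisfying that background.
Fact (7) shares the background but with recipient = Keiko; exhaustivity is violated.

7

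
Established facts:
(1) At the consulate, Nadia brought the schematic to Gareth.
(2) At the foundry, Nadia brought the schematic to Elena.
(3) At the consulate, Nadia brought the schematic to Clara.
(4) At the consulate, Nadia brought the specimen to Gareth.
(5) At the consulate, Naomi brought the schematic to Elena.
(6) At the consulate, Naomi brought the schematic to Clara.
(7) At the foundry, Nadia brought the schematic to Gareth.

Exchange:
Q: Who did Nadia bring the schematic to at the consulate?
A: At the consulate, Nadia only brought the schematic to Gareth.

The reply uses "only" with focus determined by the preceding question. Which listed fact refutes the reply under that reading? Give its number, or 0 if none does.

3

Answering "Who did ... to ...?" puts focus on the recipient — here, "Gareth".
"Only" then excludes alternative recipients while the background — Nadia as agent and the schematic as thing and at the consulate as setting — is held fixed.
Fact (3) shares the background with a different recipient (Clara) — counterexample.
(Fact (4) would refute a reading with focus on the thing — but that is not what the question asks.)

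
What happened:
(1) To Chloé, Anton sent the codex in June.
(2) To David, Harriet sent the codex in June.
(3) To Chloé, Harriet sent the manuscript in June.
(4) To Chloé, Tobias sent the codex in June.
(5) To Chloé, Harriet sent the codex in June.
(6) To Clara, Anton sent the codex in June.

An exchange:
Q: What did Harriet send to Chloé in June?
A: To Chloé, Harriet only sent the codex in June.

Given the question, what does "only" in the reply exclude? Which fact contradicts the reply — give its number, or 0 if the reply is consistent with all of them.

3

The question "What did ...?" targets the thing, so in the reply the focus falls on "the codex".
So "only" ranges over things; the rest (agent = Harriet, recipient = Chloé, setting = in June) is presupposed.
Fact (3) keeps agent = Harriet, recipient = Chloé, setting = in June but has thing = the manuscript; that refutes the reply.
(Fact (2) would refute a reading with focus on the recipient — but that is not what the question asks.)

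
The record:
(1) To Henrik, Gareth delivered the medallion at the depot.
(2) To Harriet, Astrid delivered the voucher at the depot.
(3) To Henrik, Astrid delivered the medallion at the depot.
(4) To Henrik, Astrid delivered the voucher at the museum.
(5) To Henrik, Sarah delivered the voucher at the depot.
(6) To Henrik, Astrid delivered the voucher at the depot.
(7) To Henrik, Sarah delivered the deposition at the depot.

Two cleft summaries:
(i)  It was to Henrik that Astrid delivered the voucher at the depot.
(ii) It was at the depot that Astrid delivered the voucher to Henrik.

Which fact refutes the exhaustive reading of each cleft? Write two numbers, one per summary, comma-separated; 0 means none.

Summary (i) focuses "Henrik" (the recipient); background agent = Astrid, thing = the voucher, setting = at the depot. Fact (2) matches that background with recipient = Harriet — refutes (i).
Summary (ii) focuses "at the depot" (the setting); background agent = Astrid, thing = the voucher, recipient = Henrik. Fact (4) matches that background with setting = at the museum — refutes (ii).

2, 4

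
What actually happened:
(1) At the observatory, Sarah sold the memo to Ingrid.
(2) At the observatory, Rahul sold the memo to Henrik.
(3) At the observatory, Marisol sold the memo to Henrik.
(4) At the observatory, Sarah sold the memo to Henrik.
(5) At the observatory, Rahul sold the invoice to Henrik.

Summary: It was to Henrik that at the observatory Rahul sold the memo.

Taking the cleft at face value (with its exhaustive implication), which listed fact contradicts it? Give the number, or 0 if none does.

0

The cleft puts "Henrik" in focus and presupposes the open proposition with agent = Rahul, thing = the memo, setting = at the observatory.
Exhaustivity: Henrik is the only recipient satisfying that background.
No listed fact matches the background with a different recipient. Exhaustivity holds.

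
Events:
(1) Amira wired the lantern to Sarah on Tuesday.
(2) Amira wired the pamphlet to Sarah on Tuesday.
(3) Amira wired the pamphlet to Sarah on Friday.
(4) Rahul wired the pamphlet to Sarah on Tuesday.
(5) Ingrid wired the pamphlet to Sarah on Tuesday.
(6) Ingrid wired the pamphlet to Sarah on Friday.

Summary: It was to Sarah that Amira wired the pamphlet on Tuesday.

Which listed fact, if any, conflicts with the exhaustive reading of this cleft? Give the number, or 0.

The cleft puts "Sarah" in focus and presupposes the open proposition with Amira as agent and the pamphlet as thing and on Tuesday as setting.
The exhaustive reading says no other recipient fits that background.
No listed fact matches the background with a different recipient. Exhaustivity holds.

0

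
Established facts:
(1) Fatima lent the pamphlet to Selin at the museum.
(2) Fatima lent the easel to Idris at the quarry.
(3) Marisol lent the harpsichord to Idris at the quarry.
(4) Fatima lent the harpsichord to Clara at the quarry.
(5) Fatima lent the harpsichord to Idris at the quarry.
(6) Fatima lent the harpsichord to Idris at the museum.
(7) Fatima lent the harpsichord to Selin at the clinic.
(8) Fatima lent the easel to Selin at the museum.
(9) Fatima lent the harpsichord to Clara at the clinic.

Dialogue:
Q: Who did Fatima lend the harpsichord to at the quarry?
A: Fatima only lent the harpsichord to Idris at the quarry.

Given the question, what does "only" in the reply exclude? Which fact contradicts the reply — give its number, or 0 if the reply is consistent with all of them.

Answering "Who did ... to ...?" puts focus on the recipient — here, "Idris".
"Only" then excludes alternative recipients while the background — agent = Fatima, thing = the harpsichord, setting = at the quarry — is held fixed.
Fact (4) keeps agent = Fatima, thing = the harpsichord, setting = at the quarry but has recipient = Clara; that refutes the reply.
(Fact (2) would refute a reading with focus on the thing — but that is not what the question asks.)

4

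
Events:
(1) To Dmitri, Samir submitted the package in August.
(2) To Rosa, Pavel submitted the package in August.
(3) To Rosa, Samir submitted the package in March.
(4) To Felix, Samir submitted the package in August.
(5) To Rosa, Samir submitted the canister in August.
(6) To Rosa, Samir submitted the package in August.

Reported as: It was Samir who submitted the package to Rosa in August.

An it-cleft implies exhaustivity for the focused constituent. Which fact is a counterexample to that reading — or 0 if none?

2

Focus of the cleft: "Samir" (the agent). Presupposed background: the package as thing and Rosa as recipient and in August as setting.
The exhaustive reading says no other agent fits that background.
Fact (2) shares the background but with agent = Pavel; exhaustivity is violated.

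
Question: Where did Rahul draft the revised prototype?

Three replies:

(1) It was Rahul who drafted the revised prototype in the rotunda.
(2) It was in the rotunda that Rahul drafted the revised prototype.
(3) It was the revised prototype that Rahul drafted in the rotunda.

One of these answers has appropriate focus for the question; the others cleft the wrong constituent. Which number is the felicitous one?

2

The question word "where" targets the location.
Option (1) clefts "Rahul" — the subject (agent), not what was asked.
Option (2) clefts "in the rotunda" — that matches what the question asks about.
Option (3) clefts "the revised prototype" — the direct object, not what was asked.
So the congruent reply is (2).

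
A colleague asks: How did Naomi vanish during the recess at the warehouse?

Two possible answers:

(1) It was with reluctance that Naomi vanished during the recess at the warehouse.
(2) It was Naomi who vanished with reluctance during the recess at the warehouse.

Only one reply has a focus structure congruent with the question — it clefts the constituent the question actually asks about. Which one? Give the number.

1

The question word "how" targets the manner.
Option (1) clefts "with reluctance" — that matches what the question asks about.
Option (2) clefts "Naomi" — the subject (agent), not what was asked.
So the congruent reply is (1).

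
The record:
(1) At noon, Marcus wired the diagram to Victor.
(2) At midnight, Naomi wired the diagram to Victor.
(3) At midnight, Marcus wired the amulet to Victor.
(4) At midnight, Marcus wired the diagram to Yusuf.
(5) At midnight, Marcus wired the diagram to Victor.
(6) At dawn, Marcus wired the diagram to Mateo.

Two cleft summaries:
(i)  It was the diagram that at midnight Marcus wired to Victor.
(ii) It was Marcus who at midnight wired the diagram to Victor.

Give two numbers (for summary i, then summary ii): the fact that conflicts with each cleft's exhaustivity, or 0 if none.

Summary (i) focuses "the diagram" (the thing); background Marcus as agent and Victor as recipient and at midnight as setting. Fact (3) matches that background with thing = the amulet — refutes (i).
Summary (ii) focuses "Marcus" (the agent); background the diagram as thing and Victor as recipient and at midnight as setting. Fact (2) matches that background with agent = Naomi — refutes (ii).

3, 2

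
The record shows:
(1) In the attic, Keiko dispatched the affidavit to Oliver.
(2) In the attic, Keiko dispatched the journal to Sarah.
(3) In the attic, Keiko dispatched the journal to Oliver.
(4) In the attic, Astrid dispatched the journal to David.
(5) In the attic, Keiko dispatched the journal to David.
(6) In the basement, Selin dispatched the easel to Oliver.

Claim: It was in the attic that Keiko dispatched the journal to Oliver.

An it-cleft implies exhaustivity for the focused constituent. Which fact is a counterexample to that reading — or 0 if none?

0

The cleft puts "in the attic" in focus and presupposes the open proposition with Keiko as agent and the journal as thing and Oliver as recipient.
Exhaustivity: in the attic is the only setting satisfying that background.
Every other fact differs from the presupposition on some backgrounded slot, so none challenges the exhaustivity.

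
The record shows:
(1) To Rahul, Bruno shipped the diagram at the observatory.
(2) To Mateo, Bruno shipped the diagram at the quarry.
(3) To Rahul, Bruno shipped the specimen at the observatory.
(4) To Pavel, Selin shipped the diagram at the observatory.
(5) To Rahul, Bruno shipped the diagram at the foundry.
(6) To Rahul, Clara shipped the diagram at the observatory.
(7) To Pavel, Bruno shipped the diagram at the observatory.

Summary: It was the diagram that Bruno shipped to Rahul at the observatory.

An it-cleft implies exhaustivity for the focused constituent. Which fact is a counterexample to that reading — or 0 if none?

The cleft puts "the diagram" in focus and presupposes the open proposition with agent = Bruno, recipient = Rahul, setting = at the observatory.
The exhaustive reading says no other thing fits that background.
But fact (3) also has agent = Bruno, recipient = Rahul, setting = at the observatory, with thing = the specimen — so the exhaustive reading fails.

3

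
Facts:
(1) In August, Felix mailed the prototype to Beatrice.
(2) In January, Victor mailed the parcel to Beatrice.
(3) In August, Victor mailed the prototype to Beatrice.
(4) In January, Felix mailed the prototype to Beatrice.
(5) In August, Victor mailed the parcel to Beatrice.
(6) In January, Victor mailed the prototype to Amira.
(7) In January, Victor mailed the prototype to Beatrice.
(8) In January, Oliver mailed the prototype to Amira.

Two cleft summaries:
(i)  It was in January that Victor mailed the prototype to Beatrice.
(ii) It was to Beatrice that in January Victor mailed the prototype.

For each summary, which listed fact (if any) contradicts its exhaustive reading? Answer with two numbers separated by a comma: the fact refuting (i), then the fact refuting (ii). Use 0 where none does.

3, 6

(i): focus "in January". Looking for agent = Victor, thing = the prototype, recipient = Beatrice with some other setting — fact (3) has in August there. Refuted.
(ii): focus "Beatrice". Looking for agent = Victor, thing = the prototype, setting = in January with some other recipient — fact (6) has Amira there. Refuted.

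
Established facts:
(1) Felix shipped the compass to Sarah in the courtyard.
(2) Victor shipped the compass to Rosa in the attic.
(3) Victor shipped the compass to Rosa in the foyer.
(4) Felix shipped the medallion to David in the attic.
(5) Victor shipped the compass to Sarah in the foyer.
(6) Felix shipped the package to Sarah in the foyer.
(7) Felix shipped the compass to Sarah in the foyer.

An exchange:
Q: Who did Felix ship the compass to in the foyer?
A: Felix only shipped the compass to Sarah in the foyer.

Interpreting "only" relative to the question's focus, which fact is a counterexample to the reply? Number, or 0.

0

The question "Who did ... to ...?" targets the recipient, so in the reply the focus falls on "Sarah".
So "only" ranges over recipients; the rest (Felix as agent and the compass as thing and in the foyer as setting) is presupposed.
No listed fact shares that background with another recipient. Nothing contradicts the reply.
(Fact (6) would refute a reading with focus on the thing — but that is not what the question asks.)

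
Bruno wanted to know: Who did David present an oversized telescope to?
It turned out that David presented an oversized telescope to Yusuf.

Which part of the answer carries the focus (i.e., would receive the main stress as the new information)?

The wh-word "who" asks about the recipient.
In the answer, "David" and "an oversized telescope" are given — repeated from the question.
The constituent filling the recipient gap is "to Yusuf"; that is the focus and would carry nuclear stress.

to Yusuf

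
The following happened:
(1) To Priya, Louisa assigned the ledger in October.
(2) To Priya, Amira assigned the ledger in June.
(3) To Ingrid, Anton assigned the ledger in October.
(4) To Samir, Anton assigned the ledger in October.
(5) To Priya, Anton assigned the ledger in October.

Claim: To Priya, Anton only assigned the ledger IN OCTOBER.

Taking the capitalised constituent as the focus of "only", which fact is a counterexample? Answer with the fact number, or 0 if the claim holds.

0

Focus (in capitals) is "in October" — the setting. "Only" excludes alternative settings while holding fixed same agent, thing, recipient (Anton / the ledger / Priya).
No fact matches same agent, thing, recipient (Anton / the ledger / Priya) with a different setting — every other fact differs on at least one backgrounded slot. So no fact refutes it.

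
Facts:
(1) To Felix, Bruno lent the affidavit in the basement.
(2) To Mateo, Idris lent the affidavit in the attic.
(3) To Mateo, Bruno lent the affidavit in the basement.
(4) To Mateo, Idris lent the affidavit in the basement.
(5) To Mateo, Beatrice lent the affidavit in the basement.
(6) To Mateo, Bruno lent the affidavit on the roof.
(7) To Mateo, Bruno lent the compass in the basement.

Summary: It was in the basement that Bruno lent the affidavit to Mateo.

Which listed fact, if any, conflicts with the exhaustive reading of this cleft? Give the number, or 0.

6

The cleft puts "in the basement" in focus and presupposes the open proposition with Bruno as agent and the affidavit as thing and Mateo as recipient.
Exhaustivity: in the basement is the only setting satisfying that background.
Fact (6) shares the background but with setting = on the roof; exhaustivity is violated.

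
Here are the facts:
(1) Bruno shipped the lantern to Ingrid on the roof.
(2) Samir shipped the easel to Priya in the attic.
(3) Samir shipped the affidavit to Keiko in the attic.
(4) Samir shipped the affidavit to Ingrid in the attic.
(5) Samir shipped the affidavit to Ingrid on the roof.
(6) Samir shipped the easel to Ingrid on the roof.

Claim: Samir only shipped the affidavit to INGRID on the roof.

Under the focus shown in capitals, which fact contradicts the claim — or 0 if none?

The capitals mark "Ingrid" as focus. So "only" rules out other recipients, with the rest (same agent, thing, setting (Samir / the affidavit / on the roof)) as background.
No fact matches same agent, thing, setting (Samir / the affidavit / on the roof) with a different recipient — every other fact differs on at least one backgrounded slot. So no fact refutes it.

0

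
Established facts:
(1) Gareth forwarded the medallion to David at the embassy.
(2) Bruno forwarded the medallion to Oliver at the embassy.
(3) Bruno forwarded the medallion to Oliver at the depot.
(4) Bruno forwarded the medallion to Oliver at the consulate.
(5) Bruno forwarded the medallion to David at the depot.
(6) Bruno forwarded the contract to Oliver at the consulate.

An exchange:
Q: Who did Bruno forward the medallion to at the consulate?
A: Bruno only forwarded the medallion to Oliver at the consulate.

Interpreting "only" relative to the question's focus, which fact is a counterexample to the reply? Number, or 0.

The question "Who did ... to ...?" targets the recipient, so in the reply the focus falls on "Oliver".
"Only" then excludes alternative recipients while the background — same agent, thing, setting (Bruno / the medallion / at the consulate) — is held fixed.
No listed fact shares that background with another recipient. Nothing contradicts the reply.
(Fact (2) would refute a reading with focus on the setting — but that is not what the question asks.)

0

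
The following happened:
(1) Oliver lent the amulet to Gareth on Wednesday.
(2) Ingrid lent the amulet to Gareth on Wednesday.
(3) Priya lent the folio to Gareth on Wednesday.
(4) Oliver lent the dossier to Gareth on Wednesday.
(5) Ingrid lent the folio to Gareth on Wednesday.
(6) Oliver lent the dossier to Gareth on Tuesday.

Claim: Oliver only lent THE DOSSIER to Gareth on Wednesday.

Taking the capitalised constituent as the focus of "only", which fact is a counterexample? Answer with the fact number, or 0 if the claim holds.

1

Focus (in capitals) is "the dossier" — the thing. "Only" excludes alternative things while holding fixed agent = Oliver, recipient = Gareth, setting = on Wednesday.
Fact (1) shares the background but differs in thing (the amulet) — a counterexample.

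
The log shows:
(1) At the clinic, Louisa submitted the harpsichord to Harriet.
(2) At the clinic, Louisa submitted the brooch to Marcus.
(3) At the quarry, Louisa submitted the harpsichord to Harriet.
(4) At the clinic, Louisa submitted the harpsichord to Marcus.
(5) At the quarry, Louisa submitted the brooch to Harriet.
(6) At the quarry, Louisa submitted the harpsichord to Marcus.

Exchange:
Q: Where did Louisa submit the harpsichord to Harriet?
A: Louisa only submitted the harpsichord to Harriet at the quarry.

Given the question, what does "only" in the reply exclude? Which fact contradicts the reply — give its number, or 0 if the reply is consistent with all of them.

1

The question "Where did ...?" targets the setting, so in the reply the focus falls on "at the quarry".
So "only" ranges over settings; the rest (same agent, thing, recipient (Louisa / the harpsichord / Harriet)) is presupposed.
Fact (1) shares the background with a different setting (at the clinic) — counterexample.
(Fact (5) would refute a reading with focus on the thing — but that is not what the question asks.)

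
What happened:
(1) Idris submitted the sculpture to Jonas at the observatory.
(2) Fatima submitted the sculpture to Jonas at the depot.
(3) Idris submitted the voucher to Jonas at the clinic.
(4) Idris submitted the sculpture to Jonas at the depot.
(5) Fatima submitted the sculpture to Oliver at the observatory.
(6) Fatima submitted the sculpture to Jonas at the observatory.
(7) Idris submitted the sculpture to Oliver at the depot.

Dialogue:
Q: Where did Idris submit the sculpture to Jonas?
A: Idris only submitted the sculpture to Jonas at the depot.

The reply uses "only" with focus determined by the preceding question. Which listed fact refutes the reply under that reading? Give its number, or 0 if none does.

1

The question "Where did ...?" targets the setting, so in the reply the focus falls on "at the depot".
"Only" then excludes alternative settings while the background — agent = Idris, thing = the sculpture, recipient = Jonas — is held fixed.
Fact (1) shares the background with a different setting (at the observatory) — counterexample.
(Fact (7) would refute a reading with focus on the recipient — but that is not what the question asks.)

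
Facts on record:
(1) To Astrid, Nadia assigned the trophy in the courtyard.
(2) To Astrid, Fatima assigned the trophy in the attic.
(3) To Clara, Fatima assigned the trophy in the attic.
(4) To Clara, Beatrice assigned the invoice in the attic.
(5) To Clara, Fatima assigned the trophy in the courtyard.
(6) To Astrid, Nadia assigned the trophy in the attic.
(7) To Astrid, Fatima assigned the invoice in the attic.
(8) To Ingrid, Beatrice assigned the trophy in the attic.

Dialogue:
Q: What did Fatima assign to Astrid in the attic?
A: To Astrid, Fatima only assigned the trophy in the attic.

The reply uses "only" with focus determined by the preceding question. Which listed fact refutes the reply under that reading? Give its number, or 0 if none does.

7

The question "What did ...?" targets the thing, so in the reply the focus falls on "the trophy".
So "only" ranges over things; the rest (agent = Fatima, recipient = Astrid, setting = in the attic) is presupposed.
Fact (7) keeps agent = Fatima, recipient = Astrid, setting = in the attic but has thing = the invoice; that refutes the reply.
(Fact (3) would refute a reading with focus on the recipient — but that is not what the question asks.)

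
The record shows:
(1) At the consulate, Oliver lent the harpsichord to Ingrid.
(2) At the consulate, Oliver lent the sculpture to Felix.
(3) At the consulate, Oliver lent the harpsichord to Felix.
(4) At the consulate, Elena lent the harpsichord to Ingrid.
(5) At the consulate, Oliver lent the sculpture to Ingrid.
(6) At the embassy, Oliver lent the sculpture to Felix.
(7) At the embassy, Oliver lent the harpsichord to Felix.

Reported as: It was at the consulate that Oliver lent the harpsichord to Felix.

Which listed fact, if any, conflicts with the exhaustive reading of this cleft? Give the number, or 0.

7

Focus of the cleft: "at the consulate" (the setting). Presupposed background: Oliver as agent and the harpsichord as thing and Felix as recipient.
The exhaustive reading says no other setting fits that background.
Fact (7) shares the background but with setting = at the embassy; exhaustivity is violated.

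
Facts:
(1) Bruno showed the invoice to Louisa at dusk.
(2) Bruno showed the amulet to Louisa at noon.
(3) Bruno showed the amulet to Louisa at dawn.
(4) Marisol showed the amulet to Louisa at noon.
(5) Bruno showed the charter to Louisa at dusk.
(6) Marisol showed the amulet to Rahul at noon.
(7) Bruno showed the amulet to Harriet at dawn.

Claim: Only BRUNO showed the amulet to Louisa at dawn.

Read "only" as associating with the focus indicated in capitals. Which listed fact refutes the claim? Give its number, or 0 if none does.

0

The capitals mark "Bruno" as focus. So "only" rules out other agents, with the rest (the amulet as thing and Louisa as recipient and at dawn as setting) as background.
Every other fact changes something in the background, not just the agent. Nothing refutes the claim.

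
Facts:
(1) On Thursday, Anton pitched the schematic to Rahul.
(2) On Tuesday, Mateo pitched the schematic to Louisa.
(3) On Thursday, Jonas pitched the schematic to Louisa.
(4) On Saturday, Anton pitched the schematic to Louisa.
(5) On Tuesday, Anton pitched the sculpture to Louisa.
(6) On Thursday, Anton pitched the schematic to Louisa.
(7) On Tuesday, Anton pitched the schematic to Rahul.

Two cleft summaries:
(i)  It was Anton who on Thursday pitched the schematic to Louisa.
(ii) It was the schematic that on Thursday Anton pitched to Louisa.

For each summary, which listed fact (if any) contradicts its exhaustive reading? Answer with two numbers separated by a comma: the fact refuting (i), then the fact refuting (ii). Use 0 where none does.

3, 0

(i): focus "Anton". Looking for same thing, recipient, setting (the schematic / Louisa / on Thursday) with some other agent — fact (3) has Jonas there. Refuted.
(ii): focus "the schematic". No fact shares same agent, recipient, setting (Anton / Louisa / on Thursday) with a different thing. 0.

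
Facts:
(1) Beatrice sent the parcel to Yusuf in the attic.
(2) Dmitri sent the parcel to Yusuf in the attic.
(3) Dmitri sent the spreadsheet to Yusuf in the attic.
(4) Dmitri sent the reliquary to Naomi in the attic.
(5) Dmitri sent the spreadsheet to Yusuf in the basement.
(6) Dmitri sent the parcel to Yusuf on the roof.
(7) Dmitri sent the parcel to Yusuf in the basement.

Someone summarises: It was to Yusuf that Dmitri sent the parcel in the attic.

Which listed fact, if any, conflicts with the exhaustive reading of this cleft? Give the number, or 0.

Focus of the cleft: "Yusuf" (the recipient). Presupposed background: same agent, thing, setting (Dmitri / the parcel / in the attic).
Exhaustivity: Yusuf is the only recipient satisfying that background.
No listed fact matches the background with a different recipient. Exhaustivity holds.

0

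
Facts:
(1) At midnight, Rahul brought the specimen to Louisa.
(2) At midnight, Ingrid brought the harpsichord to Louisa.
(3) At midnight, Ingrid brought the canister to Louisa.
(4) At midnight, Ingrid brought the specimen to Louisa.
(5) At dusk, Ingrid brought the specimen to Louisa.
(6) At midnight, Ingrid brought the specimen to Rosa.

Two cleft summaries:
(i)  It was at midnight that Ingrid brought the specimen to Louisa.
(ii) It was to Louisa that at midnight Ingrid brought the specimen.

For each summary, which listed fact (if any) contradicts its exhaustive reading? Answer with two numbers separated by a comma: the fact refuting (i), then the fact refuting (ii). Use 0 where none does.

Summary (i) focuses "at midnight" (the setting); background agent = Ingrid, thing = the specimen, recipient = Louisa. Fact (5) matches that background with setting = at dusk — refutes (i).
Summary (ii) focuses "Louisa" (the recipient); background agent = Ingrid, thing = the specimen, setting = at midnight. Fact (6) matches that background with recipient = Rosa — refutes (ii).

5, 6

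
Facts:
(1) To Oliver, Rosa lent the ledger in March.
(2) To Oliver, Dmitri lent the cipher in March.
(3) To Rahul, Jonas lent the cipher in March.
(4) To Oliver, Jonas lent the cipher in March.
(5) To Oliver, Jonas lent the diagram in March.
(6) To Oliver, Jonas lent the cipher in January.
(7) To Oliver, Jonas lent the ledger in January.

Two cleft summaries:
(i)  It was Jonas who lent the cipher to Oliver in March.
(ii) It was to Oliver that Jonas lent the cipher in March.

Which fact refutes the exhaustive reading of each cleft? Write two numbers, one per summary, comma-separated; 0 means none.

Summary (i) focuses "Jonas" (the agent); background same thing, recipient, setting (the cipher / Oliver / in March). Fact (2) matches that background with agent = Dmitri — refutes (i).
Summary (ii) focuses "Oliver" (the recipient); background same agent, thing, setting (Jonas / the cipher / in March). Fact (3) matches that background with recipient = Rahul — refutes (ii).

2, 3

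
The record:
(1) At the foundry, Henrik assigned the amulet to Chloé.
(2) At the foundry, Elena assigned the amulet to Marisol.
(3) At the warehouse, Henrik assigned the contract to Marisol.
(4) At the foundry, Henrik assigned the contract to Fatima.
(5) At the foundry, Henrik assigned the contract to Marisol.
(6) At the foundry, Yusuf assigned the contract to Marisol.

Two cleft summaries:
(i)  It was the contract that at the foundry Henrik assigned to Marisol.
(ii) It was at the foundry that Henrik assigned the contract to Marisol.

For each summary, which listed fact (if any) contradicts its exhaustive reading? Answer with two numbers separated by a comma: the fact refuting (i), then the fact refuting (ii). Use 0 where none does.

0, 3

(i): focus "the contract". No fact shares agent = Henrik, recipient = Marisol, setting = at the foundry with a different thing. 0.
(ii): focus "at the foundry". Looking for agent = Henrik, thing = the contract, recipient = Marisol with some other setting — fact (3) has at the warehouse there. Refuted.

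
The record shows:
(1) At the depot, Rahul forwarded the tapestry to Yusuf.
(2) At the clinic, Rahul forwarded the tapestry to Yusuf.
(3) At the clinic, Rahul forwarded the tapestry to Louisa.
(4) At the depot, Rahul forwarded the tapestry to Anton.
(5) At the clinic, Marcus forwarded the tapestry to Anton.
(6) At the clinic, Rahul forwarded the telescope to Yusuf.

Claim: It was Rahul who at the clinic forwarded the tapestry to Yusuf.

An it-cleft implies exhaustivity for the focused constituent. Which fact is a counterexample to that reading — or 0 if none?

0

Focus of the cleft: "Rahul" (the agent). Presupposed background: thing = the tapestry, recipient = Yusuf, setting = at the clinic.
Exhaustivity: Rahul is the only agent satisfying that background.
No listed fact matches the background with a different agent. Exhaustivity holds.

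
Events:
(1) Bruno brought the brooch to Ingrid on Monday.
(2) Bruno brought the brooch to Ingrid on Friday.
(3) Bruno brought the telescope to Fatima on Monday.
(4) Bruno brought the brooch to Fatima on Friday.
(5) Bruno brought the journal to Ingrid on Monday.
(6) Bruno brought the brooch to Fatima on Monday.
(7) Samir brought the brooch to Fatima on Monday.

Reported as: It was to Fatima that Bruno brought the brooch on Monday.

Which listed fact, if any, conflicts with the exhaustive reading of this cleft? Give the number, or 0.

The cleft puts "Fatima" in focus and presupposes the open proposition with agent = Bruno, thing = the brooch, setting = on Monday.
The exhaustive reading says no other recipient fits that background.
Fact (1) shares the background but with recipient = Ingrid; exhaustivity is violated.

1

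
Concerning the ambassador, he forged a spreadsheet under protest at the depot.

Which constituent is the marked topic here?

The construction explicitly marks "the ambassador" as what the sentence is about — the topic.
The remainder of the clause is the comment (what is said about the topic).

the ambassador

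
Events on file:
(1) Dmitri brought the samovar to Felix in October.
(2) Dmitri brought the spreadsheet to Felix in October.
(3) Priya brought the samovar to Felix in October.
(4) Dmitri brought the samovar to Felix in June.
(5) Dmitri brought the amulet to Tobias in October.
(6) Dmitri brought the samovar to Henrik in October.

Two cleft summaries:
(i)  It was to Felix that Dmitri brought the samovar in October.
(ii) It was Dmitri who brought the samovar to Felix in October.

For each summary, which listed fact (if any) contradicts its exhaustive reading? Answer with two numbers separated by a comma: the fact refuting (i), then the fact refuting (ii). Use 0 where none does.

Summary (i) focuses "Felix" (the recipient); background same agent, thing, setting (Dmitri / the samovar / in October). Fact (6) matches that background with recipient = Henrik — refutes (i).
Summary (ii) focuses "Dmitri" (the agent); background same thing, recipient, setting (the samovar / Felix / in October). Fact (3) matches that background with agent = Priya — refutes (ii).

6, 3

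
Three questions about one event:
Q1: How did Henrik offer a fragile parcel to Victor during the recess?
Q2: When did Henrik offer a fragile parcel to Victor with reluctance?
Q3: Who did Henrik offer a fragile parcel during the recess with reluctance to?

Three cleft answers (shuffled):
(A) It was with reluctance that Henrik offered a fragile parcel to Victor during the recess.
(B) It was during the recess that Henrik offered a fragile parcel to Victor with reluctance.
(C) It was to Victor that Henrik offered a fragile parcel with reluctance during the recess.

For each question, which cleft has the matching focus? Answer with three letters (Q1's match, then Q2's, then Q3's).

ABC

Q1 asks about the manner; cleft (A) focuses "with reluctance", which is the manner — so Q1 → A.
Q2 asks about the time; cleft (B) focuses "during the recess", which is the time — so Q2 → B.
Q3 asks about the recipient; cleft (C) focuses "to Victor", which is the recipient — so Q3 → C.
Mapping: Q1→A, Q2→B, Q3→C.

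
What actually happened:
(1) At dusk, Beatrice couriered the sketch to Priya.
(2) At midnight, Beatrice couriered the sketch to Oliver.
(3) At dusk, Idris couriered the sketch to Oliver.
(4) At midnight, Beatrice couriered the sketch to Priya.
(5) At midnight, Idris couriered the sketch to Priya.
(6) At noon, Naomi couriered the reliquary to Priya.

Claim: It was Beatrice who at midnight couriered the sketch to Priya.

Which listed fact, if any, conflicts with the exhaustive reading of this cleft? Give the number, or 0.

Focus of the cleft: "Beatrice" (the agent). Presupposed background: the sketch as thing and Priya as recipient and at midnight as setting.
The exhaustive reading says no other agent fits that background.
But fact (5) also has the sketch as thing and Priya as recipient and at midnight as setting, with agent = Idris — so the exhaustive reading fails.

5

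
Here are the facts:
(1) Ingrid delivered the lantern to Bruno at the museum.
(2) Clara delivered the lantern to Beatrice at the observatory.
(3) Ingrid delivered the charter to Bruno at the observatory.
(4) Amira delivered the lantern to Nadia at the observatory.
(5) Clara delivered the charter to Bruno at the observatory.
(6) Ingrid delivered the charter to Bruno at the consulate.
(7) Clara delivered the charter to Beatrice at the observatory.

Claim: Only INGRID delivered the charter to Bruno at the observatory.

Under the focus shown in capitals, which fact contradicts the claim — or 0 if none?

Focus (in capitals) is "Ingrid" — the agent. "Only" excludes alternative agents while holding fixed same thing, recipient, setting (the charter / Bruno / at the observatory).
Fact (5) shares the background but differs in agent (Clara) — a counterexample.

5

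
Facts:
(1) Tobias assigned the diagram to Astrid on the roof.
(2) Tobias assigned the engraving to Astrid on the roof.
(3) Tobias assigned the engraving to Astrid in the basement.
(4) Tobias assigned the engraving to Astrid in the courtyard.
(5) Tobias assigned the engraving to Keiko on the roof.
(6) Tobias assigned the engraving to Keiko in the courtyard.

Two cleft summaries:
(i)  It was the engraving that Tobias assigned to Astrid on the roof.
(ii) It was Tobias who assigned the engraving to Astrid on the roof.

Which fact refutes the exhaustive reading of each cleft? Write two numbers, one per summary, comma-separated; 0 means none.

Summary (i) focuses "the engraving" (the thing); background agent = Tobias, recipient = Astrid, setting = on the roof. Fact (1) matches that background with thing = the diagram — refutes (i).
Summary (ii) focuses "Tobias" (the agent); background thing = the engraving, recipient = Astrid, setting = on the roof. No fact matches that background with a different agent, so 0.

1, 0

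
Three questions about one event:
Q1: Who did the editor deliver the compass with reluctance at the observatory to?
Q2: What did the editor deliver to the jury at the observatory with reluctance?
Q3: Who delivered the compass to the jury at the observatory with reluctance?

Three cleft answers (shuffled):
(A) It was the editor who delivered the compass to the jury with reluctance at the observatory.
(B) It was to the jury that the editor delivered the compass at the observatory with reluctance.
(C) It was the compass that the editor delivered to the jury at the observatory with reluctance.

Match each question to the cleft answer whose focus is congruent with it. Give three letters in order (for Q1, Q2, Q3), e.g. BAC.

Q1 asks about the recipient; cleft (B) focuses "to the jury", which is the recipient — so Q1 → B.
Q2 asks about the direct object; cleft (C) focuses "the compass", which is the direct object — so Q2 → C.
Q3 asks about the subject (agent); cleft (A) focuses "the editor", which is the subject (agent) — so Q3 → A.
Mapping: Q1→B, Q2→C, Q3→A.

BCA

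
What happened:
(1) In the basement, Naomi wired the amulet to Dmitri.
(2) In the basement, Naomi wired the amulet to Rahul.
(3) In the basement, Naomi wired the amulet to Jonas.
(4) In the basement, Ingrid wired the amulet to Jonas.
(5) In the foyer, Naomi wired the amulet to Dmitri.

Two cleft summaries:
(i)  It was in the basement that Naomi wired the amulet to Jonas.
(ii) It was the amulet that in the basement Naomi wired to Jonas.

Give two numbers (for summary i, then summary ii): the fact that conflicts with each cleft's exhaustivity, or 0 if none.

0, 0

Summary (i) focuses "in the basement" (the setting); background same agent, thing, recipient (Naomi / the amulet / Jonas). No fact matches that background with a different setting, so 0.
Summary (ii) focuses "the amulet" (the thing); background same agent, recipient, setting (Naomi / Jonas / in the basement). No fact matches that background with a different thing, so 0.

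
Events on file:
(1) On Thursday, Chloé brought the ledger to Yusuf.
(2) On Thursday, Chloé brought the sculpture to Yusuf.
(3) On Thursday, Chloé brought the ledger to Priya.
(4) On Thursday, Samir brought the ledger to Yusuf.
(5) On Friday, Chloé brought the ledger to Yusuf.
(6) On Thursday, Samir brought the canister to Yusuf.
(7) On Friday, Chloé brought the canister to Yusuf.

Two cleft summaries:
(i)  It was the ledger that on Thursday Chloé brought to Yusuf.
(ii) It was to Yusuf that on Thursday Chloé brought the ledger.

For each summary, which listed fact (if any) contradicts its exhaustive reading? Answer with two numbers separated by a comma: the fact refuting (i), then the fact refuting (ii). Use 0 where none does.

2, 3

(i): focus "the ledger". Looking for agent = Chloé, recipient = Yusuf, setting = on Thursday with some other thing — fact (2) has the sculpture there. Refuted.
(ii): focus "Yusuf". Looking for agent = Chloé, thing = the ledger, setting = on Thursday with some other recipient — fact (3) has Priya there. Refuted.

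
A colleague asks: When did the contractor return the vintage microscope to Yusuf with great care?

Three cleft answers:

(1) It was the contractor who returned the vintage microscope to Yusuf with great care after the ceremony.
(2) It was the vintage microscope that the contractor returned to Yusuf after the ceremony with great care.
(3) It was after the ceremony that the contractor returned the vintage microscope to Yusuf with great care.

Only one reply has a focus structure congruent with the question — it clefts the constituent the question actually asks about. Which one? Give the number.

The question word "when" targets the time.
Option (1) clefts "the contractor" — the subject (agent), not what was asked.
Option (2) clefts "the vintage microscope" — the direct object, not what was asked.
Option (3) clefts "after the ceremony" — that matches what the question asks about.
So the congruent reply is (3).

3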